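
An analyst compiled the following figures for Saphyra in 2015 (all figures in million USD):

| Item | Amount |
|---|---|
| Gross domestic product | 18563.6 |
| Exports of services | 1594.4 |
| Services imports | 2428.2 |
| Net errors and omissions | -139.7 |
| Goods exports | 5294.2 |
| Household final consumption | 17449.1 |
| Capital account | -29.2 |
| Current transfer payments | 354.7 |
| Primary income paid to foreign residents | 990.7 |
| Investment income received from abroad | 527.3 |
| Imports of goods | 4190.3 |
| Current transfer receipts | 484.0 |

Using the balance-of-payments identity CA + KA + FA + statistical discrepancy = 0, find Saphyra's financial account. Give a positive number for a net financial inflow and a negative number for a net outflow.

Goods balance = 5294.2 - 4190.3 = 1103.9
Services balance = 1594.4 - 2428.2 = -833.8
Trade balance (goods + services) = 1103.9 + (-833.8) = 270.1
Net primary income = 527.3 - 990.7 = -463.4
Net secondary income = 484.0 - 354.7 = 129.3
Current account = 270.1 + (-463.4) + 129.3 = -64.0
Financial account = -(-64.0 + (-29.2) + (-139.7)) = 232.9

232.9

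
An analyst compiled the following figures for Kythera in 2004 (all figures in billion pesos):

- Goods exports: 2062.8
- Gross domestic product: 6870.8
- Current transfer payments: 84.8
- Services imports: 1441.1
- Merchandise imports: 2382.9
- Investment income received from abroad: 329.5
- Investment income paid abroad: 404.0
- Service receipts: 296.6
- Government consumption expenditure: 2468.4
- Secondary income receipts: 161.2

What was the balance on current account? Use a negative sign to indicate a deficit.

Goods balance = 2062.8 - 2382.9 = -320.1
Services balance = 296.6 - 1441.1 = -1144.5
Trade balance (goods + services) = -320.1 + (-1144.5) = -1464.6
Net primary income = 329.5 - 404.0 = -74.5
Net secondary income = 161.2 - 84.8 = 76.4
Current account = -1464.6 + (-74.5) + 76.4 = -1462.7

-1462.7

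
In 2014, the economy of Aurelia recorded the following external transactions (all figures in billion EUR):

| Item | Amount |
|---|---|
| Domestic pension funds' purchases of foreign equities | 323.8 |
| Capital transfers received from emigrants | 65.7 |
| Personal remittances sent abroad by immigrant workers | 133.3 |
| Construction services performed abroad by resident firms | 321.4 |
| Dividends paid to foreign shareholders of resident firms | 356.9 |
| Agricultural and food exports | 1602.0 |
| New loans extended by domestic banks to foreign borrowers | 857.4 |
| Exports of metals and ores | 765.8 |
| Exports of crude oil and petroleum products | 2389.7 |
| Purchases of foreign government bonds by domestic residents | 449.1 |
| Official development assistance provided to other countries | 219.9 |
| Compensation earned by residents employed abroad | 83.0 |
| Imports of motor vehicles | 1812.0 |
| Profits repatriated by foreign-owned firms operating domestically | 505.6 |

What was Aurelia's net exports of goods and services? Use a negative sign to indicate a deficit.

3266.9

Goods: 765.8 + 1602.0 - 1812.0 + 2389.7 = 2945.5
Services: 321.4
Trade balance = 2945.5 + 321.4 = 3266.9
(Excluded from the trade balance — financial account: domestic pension funds' purchases of foreign equities 323.8, new loans extended by domestic banks to foreign borrowers 857.4, purchases of foreign government bonds by domestic residents 449.1; capital account: capital transfers received from emigrants 65.7; secondary income: personal remittances sent abroad by immigrant workers 133.3, official development assistance provided to other countries 219.9; primary income: dividends paid to foreign shareholders of resident firms 356.9, compensation earned by residents employed abroad 83.0, profits repatriated by foreign-owned firms operating domestically 505.6.)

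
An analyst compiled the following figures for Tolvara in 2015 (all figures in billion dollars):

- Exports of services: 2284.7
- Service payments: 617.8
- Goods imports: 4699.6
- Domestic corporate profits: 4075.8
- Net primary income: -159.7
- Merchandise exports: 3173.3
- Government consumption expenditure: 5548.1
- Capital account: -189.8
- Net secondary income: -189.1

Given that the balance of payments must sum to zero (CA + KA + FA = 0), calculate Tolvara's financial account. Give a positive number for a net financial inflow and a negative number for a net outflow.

398.0

Goods balance = 3173.3 - 4699.6 = -1526.3
Services balance = 2284.7 - 617.8 = 1666.9
Trade balance (goods + services) = -1526.3 + 1666.9 = 140.6
Net primary income = -159.7
Net secondary income = -189.1
Current account = 140.6 + (-159.7) + (-189.1) = -208.2
Financial account = -(-208.2 + (-189.8)) = 398.0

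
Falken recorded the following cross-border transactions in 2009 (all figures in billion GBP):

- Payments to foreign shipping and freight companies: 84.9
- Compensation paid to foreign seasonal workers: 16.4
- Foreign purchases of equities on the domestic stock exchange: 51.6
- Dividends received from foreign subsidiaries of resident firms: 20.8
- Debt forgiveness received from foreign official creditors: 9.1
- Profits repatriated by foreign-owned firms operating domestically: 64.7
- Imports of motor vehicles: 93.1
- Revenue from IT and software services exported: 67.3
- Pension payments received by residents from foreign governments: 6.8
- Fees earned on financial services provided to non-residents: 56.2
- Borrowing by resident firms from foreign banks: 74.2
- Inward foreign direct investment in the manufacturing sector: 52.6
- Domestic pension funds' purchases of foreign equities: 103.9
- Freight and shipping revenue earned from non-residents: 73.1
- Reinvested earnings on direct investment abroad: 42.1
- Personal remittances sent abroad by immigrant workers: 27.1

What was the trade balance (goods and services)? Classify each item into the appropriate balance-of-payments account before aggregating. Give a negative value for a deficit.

Goods: -93.1
Services: 67.3 + 73.1 + 56.2 - 84.9 = 111.7
Trade balance = -93.1 + 111.7 = 18.6
(Excluded from the trade balance — primary income: compensation paid to foreign seasonal workers 16.4, dividends received from foreign subsidiaries of resident firms 20.8, profits repatriated by foreign-owned firms operating domestically 64.7, reinvested earnings on direct investment abroad 42.1; financial account: foreign purchases of equities on the domestic stock exchange 51.6, borrowing by resident firms from foreign banks 74.2, inward foreign direct investment in the manufacturing sector 52.6, domestic pension funds' purchases of foreign equities 103.9; capital account: debt forgiveness received from foreign official creditors 9.1; secondary income: pension payments received by residents from foreign governments 6.8, personal remittances sent abroad by immigrant workers 27.1.)

18.6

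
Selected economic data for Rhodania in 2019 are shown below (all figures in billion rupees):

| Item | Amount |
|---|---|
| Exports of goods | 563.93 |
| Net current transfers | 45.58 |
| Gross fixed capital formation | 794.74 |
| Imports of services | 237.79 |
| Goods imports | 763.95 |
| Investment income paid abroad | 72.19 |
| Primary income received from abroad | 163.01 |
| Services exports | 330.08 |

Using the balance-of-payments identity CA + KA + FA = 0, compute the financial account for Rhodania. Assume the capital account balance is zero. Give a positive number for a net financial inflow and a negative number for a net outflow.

Goods balance = 563.93 - 763.95 = -200.02
Services balance = 330.08 - 237.79 = 92.29
Trade balance (goods + services) = -200.02 + 92.29 = -107.73
Net primary income = 163.01 - 72.19 = 90.82
Net secondary income = 45.58
Current account = -107.73 + 90.82 + 45.58 = 28.67
Financial account = -(28.67) = -28.67

-28.67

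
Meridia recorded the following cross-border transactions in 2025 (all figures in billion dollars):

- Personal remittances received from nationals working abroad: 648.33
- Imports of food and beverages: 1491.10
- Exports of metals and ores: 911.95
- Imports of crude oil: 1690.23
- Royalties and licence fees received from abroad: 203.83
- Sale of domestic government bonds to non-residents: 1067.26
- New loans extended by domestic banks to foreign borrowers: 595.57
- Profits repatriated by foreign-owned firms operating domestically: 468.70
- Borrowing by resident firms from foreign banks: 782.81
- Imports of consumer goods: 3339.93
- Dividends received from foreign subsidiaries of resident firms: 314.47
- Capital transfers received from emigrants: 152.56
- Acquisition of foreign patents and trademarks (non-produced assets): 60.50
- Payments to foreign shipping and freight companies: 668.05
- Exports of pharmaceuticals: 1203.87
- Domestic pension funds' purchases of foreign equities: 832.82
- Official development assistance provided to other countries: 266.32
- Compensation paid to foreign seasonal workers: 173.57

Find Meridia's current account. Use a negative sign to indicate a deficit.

Goods: 911.95 - 1690.23 + 1203.87 - 3339.93 - 1491.10 = -4405.44
Services: -668.05 + 203.83 = -464.22
Primary income: 314.47 - 468.70 - 173.57 = -327.80
Secondary income: -266.32 + 648.33 = 382.01
Current account = (-4405.44) + (-464.22) + (-327.80) + 382.01 = -4815.45
(Excluded from the current account — financial account: sale of domestic government bonds to non-residents 1067.26, new loans extended by domestic banks to foreign borrowers 595.57, borrowing by resident firms from foreign banks 782.81, domestic pension funds' purchases of foreign equities 832.82; capital account: capital transfers received from emigrants 152.56, acquisition of foreign patents and trademarks (non-produced assets) 60.50.)

-4815.45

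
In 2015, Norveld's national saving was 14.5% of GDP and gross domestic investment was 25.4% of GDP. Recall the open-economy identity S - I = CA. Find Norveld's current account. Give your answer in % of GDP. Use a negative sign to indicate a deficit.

S - I = CA (net lending to the rest of the world).
CA = S - I = 14.5 - 25.4 = -10.9

-10.9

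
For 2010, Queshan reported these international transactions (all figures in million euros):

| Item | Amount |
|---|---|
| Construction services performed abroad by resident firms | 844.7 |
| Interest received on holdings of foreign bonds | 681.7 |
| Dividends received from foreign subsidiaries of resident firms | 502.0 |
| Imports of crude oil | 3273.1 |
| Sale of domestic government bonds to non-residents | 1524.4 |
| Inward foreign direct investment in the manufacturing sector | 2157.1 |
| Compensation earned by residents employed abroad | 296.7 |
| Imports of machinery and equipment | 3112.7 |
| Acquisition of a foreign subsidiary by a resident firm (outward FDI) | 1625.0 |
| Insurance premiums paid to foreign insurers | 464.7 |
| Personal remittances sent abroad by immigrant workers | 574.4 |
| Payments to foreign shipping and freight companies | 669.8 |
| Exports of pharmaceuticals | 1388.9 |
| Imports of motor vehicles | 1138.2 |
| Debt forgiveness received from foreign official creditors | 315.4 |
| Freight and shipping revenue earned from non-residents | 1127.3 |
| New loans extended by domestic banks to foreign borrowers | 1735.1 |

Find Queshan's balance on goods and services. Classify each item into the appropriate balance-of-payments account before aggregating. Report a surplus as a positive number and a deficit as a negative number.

Goods: 1388.9 - 1138.2 - 3112.7 - 3273.1 = -6135.1
Services: -464.7 + 1127.3 + 844.7 - 669.8 = 837.5
Trade balance = -6135.1 + 837.5 = -5297.6
(Excluded from the trade balance — primary income: interest received on holdings of foreign bonds 681.7, dividends received from foreign subsidiaries of resident firms 502.0, compensation earned by residents employed abroad 296.7; financial account: sale of domestic government bonds to non-residents 1524.4, inward foreign direct investment in the manufacturing sector 2157.1, acquisition of a foreign subsidiary by a resident firm (outward FDI) 1625.0, new loans extended by domestic banks to foreign borrowers 1735.1; secondary income: personal remittances sent abroad by immigrant workers 574.4; capital account: debt forgiveness received from foreign official creditors 315.4.)

-5297.6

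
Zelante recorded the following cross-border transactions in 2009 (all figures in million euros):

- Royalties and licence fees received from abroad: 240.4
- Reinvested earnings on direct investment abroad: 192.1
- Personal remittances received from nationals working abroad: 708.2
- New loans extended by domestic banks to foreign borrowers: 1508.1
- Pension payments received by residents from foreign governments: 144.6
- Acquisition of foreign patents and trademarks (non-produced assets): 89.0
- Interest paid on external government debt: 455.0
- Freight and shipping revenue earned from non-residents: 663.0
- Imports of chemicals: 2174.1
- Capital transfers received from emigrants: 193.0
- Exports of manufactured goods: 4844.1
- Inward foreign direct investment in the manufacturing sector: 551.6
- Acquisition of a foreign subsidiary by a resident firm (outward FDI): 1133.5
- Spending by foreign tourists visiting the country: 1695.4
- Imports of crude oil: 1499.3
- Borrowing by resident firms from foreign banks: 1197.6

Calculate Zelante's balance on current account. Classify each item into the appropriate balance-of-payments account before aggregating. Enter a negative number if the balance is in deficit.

4359.4

Goods: -1499.3 + 4844.1 - 2174.1 = 1170.7
Services: 1695.4 + 663.0 + 240.4 = 2598.8
Primary income: 192.1 - 455.0 = -262.9
Secondary income: 708.2 + 144.6 = 852.8
Current account = 1170.7 + 2598.8 + (-262.9) + 852.8 = 4359.4
(Excluded from the current account — financial account: new loans extended by domestic banks to foreign borrowers 1508.1, inward foreign direct investment in the manufacturing sector 551.6, acquisition of a foreign subsidiary by a resident firm (outward FDI) 1133.5, borrowing by resident firms from foreign banks 1197.6; capital account: acquisition of foreign patents and trademarks (non-produced assets) 89.0, capital transfers received from emigrants 193.0.)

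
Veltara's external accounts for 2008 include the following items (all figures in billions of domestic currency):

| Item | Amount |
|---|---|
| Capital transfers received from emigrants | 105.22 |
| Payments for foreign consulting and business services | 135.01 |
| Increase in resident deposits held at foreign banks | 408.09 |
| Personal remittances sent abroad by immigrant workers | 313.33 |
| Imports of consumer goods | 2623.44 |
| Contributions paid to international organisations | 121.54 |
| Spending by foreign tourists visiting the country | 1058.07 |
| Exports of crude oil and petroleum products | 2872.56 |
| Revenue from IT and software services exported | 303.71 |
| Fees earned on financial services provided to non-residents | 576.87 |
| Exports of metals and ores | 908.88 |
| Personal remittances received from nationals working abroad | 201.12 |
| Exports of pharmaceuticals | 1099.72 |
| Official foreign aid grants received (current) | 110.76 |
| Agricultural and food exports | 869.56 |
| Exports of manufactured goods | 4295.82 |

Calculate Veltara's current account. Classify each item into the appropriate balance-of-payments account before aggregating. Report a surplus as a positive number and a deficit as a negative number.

Goods: 869.56 + 908.88 - 2623.44 + 2872.56 + 1099.72 + 4295.82 = 7423.10
Services: 303.71 + 576.87 - 135.01 + 1058.07 = 1803.64
Secondary income: 201.12 + 110.76 - 121.54 - 313.33 = -122.99
Current account = 7423.10 + 1803.64 + (-122.99) = 9103.75
(Excluded from the current account — capital account: capital transfers received from emigrants 105.22; financial account: increase in resident deposits held at foreign banks 408.09.)

9103.75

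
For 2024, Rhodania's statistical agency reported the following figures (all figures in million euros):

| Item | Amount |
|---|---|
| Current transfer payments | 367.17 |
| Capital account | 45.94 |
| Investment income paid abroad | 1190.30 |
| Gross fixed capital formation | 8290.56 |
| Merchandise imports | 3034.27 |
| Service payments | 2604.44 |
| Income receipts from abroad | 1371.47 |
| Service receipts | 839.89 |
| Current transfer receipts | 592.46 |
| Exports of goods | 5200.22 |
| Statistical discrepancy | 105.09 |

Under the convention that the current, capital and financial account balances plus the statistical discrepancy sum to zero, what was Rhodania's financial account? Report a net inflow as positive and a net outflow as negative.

-958.89

Goods balance = 5200.22 - 3034.27 = 2165.95
Services balance = 839.89 - 2604.44 = -1764.55
Trade balance (goods + services) = 2165.95 + (-1764.55) = 401.40
Net primary income = 1371.47 - 1190.30 = 181.17
Net secondary income = 592.46 - 367.17 = 225.29
Current account = 401.40 + 181.17 + 225.29 = 807.86
Financial account = -(807.86 + 45.94 + 105.09) = -958.89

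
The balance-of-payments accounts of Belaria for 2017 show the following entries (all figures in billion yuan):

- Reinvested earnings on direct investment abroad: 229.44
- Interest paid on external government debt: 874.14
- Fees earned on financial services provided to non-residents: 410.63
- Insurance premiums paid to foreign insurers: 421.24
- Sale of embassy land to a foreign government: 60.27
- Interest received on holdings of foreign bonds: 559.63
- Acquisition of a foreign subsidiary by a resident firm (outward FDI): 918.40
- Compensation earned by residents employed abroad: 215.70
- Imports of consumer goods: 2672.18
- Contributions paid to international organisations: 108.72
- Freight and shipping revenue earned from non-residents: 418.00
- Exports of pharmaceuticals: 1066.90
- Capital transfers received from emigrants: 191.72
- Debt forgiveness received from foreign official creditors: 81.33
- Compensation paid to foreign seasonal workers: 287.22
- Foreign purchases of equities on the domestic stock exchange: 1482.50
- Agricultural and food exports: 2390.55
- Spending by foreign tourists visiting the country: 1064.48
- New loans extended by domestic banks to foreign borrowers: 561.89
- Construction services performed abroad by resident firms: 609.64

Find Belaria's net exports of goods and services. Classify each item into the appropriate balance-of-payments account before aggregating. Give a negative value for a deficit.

Goods: 2390.55 - 2672.18 + 1066.90 = 785.27
Services: 418.00 + 410.63 - 421.24 + 1064.48 + 609.64 = 2081.51
Trade balance = 785.27 + 2081.51 = 2866.78
(Excluded from the trade balance — primary income: reinvested earnings on direct investment abroad 229.44, interest paid on external government debt 874.14, interest received on holdings of foreign bonds 559.63, compensation earned by residents employed abroad 215.70, compensation paid to foreign seasonal workers 287.22; capital account: sale of embassy land to a foreign government 60.27, capital transfers received from emigrants 191.72, debt forgiveness received from foreign official creditors 81.33; financial account: acquisition of a foreign subsidiary by a resident firm (outward FDI) 918.40, foreign purchases of equities on the domestic stock exchange 1482.50, new loans extended by domestic banks to foreign borrowers 561.89; secondary income: contributions paid to international organisations 108.72.)

2866.78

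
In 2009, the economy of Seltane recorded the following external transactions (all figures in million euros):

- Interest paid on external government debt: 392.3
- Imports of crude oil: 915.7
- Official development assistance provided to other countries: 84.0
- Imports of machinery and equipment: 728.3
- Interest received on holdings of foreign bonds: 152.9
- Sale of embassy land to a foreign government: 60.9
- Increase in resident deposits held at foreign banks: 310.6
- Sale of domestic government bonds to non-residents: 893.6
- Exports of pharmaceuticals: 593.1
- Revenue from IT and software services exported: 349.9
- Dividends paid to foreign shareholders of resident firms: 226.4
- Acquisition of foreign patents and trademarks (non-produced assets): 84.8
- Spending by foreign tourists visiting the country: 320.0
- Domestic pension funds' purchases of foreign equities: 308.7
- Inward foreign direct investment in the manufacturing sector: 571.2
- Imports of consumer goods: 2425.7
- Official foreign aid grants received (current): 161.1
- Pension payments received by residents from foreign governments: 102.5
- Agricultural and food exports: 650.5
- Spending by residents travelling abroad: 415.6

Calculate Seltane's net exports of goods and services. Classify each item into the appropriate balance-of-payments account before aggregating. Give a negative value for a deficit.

-2571.8

Goods: -915.7 - 728.3 - 2425.7 + 650.5 + 593.1 = -2826.1
Services: 320.0 - 415.6 + 349.9 = 254.3
Trade balance = -2826.1 + 254.3 = -2571.8
(Excluded from the trade balance — primary income: interest paid on external government debt 392.3, interest received on holdings of foreign bonds 152.9, dividends paid to foreign shareholders of resident firms 226.4; secondary income: official development assistance provided to other countries 84.0, official foreign aid grants received (current) 161.1, pension payments received by residents from foreign governments 102.5; capital account: sale of embassy land to a foreign government 60.9, acquisition of foreign patents and trademarks (non-produced assets) 84.8; financial account: increase in resident deposits held at foreign banks 310.6, sale of domestic government bonds to non-residents 893.6, domestic pension funds' purchases of foreign equities 308.7, inward foreign direct investment in the manufacturing sector 571.2.)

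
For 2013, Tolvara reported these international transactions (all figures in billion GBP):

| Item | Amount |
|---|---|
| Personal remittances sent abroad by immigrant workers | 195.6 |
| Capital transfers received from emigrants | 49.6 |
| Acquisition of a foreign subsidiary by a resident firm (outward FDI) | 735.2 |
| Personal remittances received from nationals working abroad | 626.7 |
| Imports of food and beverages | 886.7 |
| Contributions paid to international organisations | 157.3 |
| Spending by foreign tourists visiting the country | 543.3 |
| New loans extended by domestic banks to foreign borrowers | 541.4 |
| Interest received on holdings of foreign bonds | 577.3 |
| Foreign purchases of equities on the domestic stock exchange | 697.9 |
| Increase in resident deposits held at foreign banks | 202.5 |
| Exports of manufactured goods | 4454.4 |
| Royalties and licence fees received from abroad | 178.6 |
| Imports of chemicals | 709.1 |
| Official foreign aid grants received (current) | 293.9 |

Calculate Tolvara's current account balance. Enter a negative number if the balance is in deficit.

Goods: -886.7 - 709.1 + 4454.4 = 2858.6
Services: 543.3 + 178.6 = 721.9
Primary income: 577.3
Secondary income: -157.3 + 293.9 - 195.6 + 626.7 = 567.7
Current account = 2858.6 + 721.9 + 577.3 + 567.7 = 4725.5
(Excluded from the current account — capital account: capital transfers received from emigrants 49.6; financial account: acquisition of a foreign subsidiary by a resident firm (outward FDI) 735.2, new loans extended by domestic banks to foreign borrowers 541.4, foreign purchases of equities on the domestic stock exchange 697.9, increase in resident deposits held at foreign banks 202.5.)

4725.5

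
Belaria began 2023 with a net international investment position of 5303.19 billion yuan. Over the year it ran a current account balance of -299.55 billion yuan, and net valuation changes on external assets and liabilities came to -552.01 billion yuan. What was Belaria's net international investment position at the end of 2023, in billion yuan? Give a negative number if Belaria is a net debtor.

4451.63

Change in NIIP = current account + net valuation change = -299.55 + (-552.01) = -851.56
End-of-year NIIP = 5303.19 + (-851.56) = 4451.63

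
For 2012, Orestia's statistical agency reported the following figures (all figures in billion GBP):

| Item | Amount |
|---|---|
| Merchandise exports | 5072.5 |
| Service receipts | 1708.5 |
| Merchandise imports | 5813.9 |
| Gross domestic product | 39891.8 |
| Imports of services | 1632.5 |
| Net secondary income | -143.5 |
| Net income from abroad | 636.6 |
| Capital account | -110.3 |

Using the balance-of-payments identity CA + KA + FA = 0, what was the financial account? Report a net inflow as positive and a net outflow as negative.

Goods balance = 5072.5 - 5813.9 = -741.4
Services balance = 1708.5 - 1632.5 = 76.0
Trade balance (goods + services) = -741.4 + 76.0 = -665.4
Net primary income = 636.6
Net secondary income = -143.5
Current account = -665.4 + 636.6 + (-143.5) = -172.3
Financial account = -(-172.3 + (-110.3)) = 282.6

282.6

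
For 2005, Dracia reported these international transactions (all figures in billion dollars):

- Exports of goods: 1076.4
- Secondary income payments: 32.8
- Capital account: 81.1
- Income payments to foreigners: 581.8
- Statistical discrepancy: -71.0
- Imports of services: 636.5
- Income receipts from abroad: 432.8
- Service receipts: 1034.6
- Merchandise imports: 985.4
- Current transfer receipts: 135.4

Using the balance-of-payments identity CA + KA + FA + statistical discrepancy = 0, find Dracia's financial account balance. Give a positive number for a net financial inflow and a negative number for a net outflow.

-452.8

Goods balance = 1076.4 - 985.4 = 91.0
Services balance = 1034.6 - 636.5 = 398.1
Trade balance (goods + services) = 91.0 + 398.1 = 489.1
Net primary income = 432.8 - 581.8 = -149.0
Net secondary income = 135.4 - 32.8 = 102.6
Current account = 489.1 + (-149.0) + 102.6 = 442.7
Financial account = -(442.7 + 81.1 + (-71.0)) = -452.8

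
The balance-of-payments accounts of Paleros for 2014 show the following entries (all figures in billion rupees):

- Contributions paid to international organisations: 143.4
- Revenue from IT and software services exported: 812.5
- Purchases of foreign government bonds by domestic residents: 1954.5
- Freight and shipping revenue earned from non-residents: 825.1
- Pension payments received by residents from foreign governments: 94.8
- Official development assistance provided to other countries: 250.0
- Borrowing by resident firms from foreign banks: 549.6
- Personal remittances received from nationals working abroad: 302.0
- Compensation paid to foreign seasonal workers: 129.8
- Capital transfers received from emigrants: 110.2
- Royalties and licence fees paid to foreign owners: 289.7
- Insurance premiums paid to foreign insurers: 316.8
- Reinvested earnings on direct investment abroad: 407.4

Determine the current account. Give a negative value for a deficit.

1312.1

Services: 812.5 - 316.8 + 825.1 - 289.7 = 1031.1
Primary income: 407.4 - 129.8 = 277.6
Secondary income: 302.0 - 143.4 + 94.8 - 250.0 = 3.4
Current account = 1031.1 + 277.6 + 3.4 = 1312.1
(Excluded from the current account — financial account: purchases of foreign government bonds by domestic residents 1954.5, borrowing by resident firms from foreign banks 549.6; capital account: capital transfers received from emigrants 110.2.)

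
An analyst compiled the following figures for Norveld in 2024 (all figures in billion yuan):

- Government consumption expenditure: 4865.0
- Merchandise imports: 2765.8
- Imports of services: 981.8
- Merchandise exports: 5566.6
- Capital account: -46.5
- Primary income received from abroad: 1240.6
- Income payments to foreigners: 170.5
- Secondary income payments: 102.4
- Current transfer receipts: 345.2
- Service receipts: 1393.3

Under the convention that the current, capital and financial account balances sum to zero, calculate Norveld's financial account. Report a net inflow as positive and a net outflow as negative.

-4478.7

Goods balance = 5566.6 - 2765.8 = 2800.8
Services balance = 1393.3 - 981.8 = 411.5
Trade balance (goods + services) = 2800.8 + 411.5 = 3212.3
Net primary income = 1240.6 - 170.5 = 1070.1
Net secondary income = 345.2 - 102.4 = 242.8
Current account = 3212.3 + 1070.1 + 242.8 = 4525.2
Financial account = -(4525.2 + (-46.5)) = -4478.7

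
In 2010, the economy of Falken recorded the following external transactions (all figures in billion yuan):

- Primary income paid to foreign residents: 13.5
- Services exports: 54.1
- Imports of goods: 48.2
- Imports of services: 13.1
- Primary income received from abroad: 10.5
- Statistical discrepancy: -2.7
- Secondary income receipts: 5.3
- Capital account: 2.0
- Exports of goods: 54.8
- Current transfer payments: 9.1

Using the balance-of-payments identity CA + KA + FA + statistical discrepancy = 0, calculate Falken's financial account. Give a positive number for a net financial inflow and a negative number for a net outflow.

-40.1

Goods balance = 54.8 - 48.2 = 6.6
Services balance = 54.1 - 13.1 = 41.0
Trade balance (goods + services) = 6.6 + 41.0 = 47.6
Net primary income = 10.5 - 13.5 = -3.0
Net secondary income = 5.3 - 9.1 = -3.8
Current account = 47.6 + (-3.0) + (-3.8) = 40.8
Financial account = -(40.8 + 2.0 + (-2.7)) = -40.1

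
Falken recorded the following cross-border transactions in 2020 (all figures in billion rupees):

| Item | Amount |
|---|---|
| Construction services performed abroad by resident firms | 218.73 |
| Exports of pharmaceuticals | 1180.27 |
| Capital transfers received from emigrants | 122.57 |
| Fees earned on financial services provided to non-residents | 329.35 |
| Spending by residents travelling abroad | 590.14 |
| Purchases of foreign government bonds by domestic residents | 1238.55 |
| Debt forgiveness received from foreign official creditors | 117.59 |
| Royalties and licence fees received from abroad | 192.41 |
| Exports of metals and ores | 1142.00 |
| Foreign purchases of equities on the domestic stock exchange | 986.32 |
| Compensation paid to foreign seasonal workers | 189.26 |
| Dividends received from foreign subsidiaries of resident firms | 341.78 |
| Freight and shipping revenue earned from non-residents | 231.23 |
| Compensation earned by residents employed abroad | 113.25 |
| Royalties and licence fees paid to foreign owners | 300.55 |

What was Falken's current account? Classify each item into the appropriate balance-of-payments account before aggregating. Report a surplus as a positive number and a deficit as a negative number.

2669.07

Goods: 1180.27 + 1142.00 = 2322.27
Services: 218.73 - 590.14 + 231.23 + 329.35 + 192.41 - 300.55 = 81.03
Primary income: 341.78 - 189.26 + 113.25 = 265.77
Current account = 2322.27 + 81.03 + 265.77 = 2669.07
(Excluded from the current account — capital account: capital transfers received from emigrants 122.57, debt forgiveness received from foreign official creditors 117.59; financial account: purchases of foreign government bonds by domestic residents 1238.55, foreign purchases of equities on the domestic stock exchange 986.32.)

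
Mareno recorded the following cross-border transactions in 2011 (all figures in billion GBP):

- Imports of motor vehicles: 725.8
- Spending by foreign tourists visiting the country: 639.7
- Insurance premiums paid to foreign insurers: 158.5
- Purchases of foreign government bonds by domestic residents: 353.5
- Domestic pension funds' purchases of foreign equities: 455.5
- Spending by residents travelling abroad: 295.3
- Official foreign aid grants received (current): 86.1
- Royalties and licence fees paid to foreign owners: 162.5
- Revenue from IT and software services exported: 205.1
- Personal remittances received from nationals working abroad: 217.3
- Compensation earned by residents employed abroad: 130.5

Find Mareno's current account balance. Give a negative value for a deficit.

Goods: -725.8
Services: 639.7 - 158.5 - 162.5 - 295.3 + 205.1 = 228.5
Primary income: 130.5
Secondary income: 217.3 + 86.1 = 303.4
Current account = (-725.8) + 228.5 + 130.5 + 303.4 = -63.4
(Excluded from the current account — financial account: purchases of foreign government bonds by domestic residents 353.5, domestic pension funds' purchases of foreign equities 455.5.)

-63.4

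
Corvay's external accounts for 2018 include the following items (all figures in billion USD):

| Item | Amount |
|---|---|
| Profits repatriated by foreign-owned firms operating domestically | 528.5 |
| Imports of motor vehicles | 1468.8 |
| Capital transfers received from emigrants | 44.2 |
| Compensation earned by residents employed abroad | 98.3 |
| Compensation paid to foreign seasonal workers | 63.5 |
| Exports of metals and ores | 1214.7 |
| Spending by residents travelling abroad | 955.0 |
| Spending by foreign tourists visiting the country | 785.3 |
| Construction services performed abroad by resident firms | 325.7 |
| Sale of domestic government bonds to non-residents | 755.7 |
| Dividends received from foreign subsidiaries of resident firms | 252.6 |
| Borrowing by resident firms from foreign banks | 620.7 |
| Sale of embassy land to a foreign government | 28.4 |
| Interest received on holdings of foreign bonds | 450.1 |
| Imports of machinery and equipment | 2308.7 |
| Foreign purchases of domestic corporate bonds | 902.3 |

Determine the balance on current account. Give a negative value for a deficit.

-2197.8

Goods: -1468.8 + 1214.7 - 2308.7 = -2562.8
Services: 325.7 + 785.3 - 955.0 = 156.0
Primary income: 252.6 - 528.5 + 450.1 + 98.3 - 63.5 = 209.0
Current account = (-2562.8) + 156.0 + 209.0 = -2197.8
(Excluded from the current account — capital account: capital transfers received from emigrants 44.2, sale of embassy land to a foreign government 28.4; financial account: sale of domestic government bonds to non-residents 755.7, borrowing by resident firms from foreign banks 620.7, foreign purchases of domestic corporate bonds 902.3.)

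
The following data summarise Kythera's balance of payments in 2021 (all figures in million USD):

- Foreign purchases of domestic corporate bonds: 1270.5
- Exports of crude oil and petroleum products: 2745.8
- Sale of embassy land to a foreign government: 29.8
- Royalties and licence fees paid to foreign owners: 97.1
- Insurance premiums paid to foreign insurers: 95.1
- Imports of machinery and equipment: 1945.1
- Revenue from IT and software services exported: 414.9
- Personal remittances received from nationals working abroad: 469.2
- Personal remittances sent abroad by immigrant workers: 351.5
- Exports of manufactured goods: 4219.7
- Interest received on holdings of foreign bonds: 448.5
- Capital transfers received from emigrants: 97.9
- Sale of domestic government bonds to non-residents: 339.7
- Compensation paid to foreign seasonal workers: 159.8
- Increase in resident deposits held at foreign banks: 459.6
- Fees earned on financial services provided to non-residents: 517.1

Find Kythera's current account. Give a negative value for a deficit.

Goods: 4219.7 + 2745.8 - 1945.1 = 5020.4
Services: 414.9 + 517.1 - 95.1 - 97.1 = 739.8
Primary income: -159.8 + 448.5 = 288.7
Secondary income: 469.2 - 351.5 = 117.7
Current account = 5020.4 + 739.8 + 288.7 + 117.7 = 6166.6
(Excluded from the current account — financial account: foreign purchases of domestic corporate bonds 1270.5, sale of domestic government bonds to non-residents 339.7, increase in resident deposits held at foreign banks 459.6; capital account: sale of embassy land to a foreign government 29.8, capital transfers received from emigrants 97.9.)

6166.6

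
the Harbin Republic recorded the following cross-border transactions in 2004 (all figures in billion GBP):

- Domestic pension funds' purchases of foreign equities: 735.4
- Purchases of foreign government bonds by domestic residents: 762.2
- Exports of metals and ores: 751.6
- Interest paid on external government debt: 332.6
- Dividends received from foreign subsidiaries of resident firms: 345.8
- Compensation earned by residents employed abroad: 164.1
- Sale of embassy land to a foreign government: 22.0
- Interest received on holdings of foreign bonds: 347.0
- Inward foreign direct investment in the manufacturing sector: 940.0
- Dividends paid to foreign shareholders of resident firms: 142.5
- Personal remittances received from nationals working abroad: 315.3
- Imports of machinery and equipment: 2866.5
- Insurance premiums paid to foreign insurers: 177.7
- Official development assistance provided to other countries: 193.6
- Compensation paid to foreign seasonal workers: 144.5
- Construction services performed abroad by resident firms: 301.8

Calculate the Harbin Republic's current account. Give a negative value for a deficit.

-1631.8

Goods: -2866.5 + 751.6 = -2114.9
Services: 301.8 - 177.7 = 124.1
Primary income: 345.8 - 332.6 + 347.0 - 144.5 + 164.1 - 142.5 = 237.3
Secondary income: -193.6 + 315.3 = 121.7
Current account = (-2114.9) + 124.1 + 237.3 + 121.7 = -1631.8
(Excluded from the current account — financial account: domestic pension funds' purchases of foreign equities 735.4, purchases of foreign government bonds by domestic residents 762.2, inward foreign direct investment in the manufacturing sector 940.0; capital account: sale of embassy land to a foreign government 22.0.)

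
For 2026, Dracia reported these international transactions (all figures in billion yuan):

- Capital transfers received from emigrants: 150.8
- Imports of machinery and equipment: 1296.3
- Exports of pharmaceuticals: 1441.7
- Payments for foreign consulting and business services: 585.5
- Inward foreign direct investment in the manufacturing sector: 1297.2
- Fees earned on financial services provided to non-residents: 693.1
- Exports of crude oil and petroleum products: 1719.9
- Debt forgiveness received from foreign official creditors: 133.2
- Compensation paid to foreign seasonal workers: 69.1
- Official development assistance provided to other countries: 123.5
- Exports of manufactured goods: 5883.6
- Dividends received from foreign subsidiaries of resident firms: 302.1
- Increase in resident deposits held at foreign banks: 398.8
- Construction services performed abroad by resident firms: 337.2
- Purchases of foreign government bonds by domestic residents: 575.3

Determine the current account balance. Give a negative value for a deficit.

8303.2

Goods: 5883.6 + 1719.9 + 1441.7 - 1296.3 = 7748.9
Services: 693.1 + 337.2 - 585.5 = 444.8
Primary income: 302.1 - 69.1 = 233.0
Secondary income: -123.5
Current account = 7748.9 + 444.8 + 233.0 + (-123.5) = 8303.2
(Excluded from the current account — capital account: capital transfers received from emigrants 150.8, debt forgiveness received from foreign official creditors 133.2; financial account: inward foreign direct investment in the manufacturing sector 1297.2, increase in resident deposits held at foreign banks 398.8, purchases of foreign government bonds by domestic residents 575.3.)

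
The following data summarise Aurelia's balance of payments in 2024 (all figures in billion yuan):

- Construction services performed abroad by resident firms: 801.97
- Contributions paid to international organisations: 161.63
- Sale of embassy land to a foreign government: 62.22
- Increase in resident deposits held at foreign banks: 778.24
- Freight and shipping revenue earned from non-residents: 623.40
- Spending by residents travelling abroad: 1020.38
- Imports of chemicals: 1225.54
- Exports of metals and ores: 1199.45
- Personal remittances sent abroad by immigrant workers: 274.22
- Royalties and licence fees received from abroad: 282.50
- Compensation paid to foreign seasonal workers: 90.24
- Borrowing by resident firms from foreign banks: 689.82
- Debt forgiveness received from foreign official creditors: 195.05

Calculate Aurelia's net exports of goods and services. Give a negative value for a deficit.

661.40

Goods: -1225.54 + 1199.45 = -26.09
Services: 623.40 - 1020.38 + 282.50 + 801.97 = 687.49
Trade balance = -26.09 + 687.49 = 661.40
(Excluded from the trade balance — secondary income: contributions paid to international organisations 161.63, personal remittances sent abroad by immigrant workers 274.22; capital account: sale of embassy land to a foreign government 62.22, debt forgiveness received from foreign official creditors 195.05; financial account: increase in resident deposits held at foreign banks 778.24, borrowing by resident firms from foreign banks 689.82; primary income: compensation paid to foreign seasonal workers 90.24.)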